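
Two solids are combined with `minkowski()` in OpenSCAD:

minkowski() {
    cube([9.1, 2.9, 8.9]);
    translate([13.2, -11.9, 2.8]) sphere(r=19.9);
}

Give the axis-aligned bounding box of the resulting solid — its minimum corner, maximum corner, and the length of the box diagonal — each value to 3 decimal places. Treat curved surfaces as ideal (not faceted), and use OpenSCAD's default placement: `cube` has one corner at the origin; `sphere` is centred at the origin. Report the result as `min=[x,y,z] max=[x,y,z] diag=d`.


min=[-6.700,-31.800,-17.100] max=[42.200,10.900,31.600] diag=81.155

A = translate([13.2, -11.9, 2.8]) sphere(r=19.9) → bbox [-6.7,-31.8,-17.1] .. [33.1,8,22.7]
B = cube([9.1, 2.9, 8.9]) → bbox [0,0,0] .. [9.1,2.9,8.9]
lo = A.lo+B.lo = [-6.7+0, -31.8+0, -17.1+0] = [-6.700,-31.800,-17.100]
hi = A.hi+B.hi = [33.1+9.1, 8+2.9, 22.7+8.9] = [42.200,10.900,31.600]
diag = √(48.9²+42.7²+48.7²) = √6586.19 = 81.155


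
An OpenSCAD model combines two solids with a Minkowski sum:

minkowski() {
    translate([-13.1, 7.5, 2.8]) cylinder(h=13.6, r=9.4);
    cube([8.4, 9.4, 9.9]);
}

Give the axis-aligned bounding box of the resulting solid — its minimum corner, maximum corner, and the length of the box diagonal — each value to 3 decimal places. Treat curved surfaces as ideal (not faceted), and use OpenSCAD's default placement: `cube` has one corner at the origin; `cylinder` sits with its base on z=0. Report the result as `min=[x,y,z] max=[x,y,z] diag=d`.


min=[-22.500,-1.900,2.800] max=[4.700,26.300,26.300] diag=45.687

A = translate([-13.1, 7.5, 2.8]) cylinder(h=13.6, r=9.4) → bbox [-22.5,-1.9,2.8] .. [-3.7,16.9,16.4]
B = cube([8.4, 9.4, 9.9]) → bbox [0,0,0] .. [8.4,9.4,9.9]
lo = A.lo+B.lo = [-22.5+0, -1.9+0, 2.8+0] = [-22.500,-1.900,2.800]
hi = A.hi+B.hi = [-3.7+8.4, 16.9+9.4, 16.4+9.9] = [4.700,26.300,26.300]
diag = √(27.2²+28.2²+23.5²) = √2087.33 = 45.687


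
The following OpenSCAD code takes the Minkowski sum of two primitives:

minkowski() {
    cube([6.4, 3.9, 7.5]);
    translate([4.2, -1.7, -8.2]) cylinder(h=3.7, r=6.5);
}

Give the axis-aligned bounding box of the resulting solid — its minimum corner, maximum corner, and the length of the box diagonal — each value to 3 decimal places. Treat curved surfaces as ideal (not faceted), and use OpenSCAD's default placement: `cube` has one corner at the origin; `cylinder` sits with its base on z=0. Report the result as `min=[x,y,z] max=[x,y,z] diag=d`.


min=[-2.300,-8.200,-8.200] max=[17.100,8.700,3.000] diag=28.061

A = translate([4.2, -1.7, -8.2]) cylinder(h=3.7, r=6.5) → bbox [-2.3,-8.2,-8.2] .. [10.7,4.8,-4.5]
B = cube([6.4, 3.9, 7.5]) → bbox [0,0,0] .. [6.4,3.9,7.5]
lo = A.lo+B.lo = [-2.3+0, -8.2+0, -8.2+0] = [-2.300,-8.200,-8.200]
hi = A.hi+B.hi = [10.7+6.4, 4.8+3.9, -4.5+7.5] = [17.100,8.700,3.000]
diag = √(19.4²+16.9²+11.2²) = √787.41 = 28.061


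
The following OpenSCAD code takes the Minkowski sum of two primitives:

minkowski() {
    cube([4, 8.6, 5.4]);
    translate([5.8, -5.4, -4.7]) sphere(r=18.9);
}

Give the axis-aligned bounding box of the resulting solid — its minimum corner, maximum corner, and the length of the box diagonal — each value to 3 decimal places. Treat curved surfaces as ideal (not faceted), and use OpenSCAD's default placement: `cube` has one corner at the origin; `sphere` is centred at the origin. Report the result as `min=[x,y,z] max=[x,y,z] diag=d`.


min=[-13.100,-24.300,-23.600] max=[28.700,22.100,19.600] diag=75.937

A = translate([5.8, -5.4, -4.7]) sphere(r=18.9) → bbox [-13.1,-24.3,-23.6] .. [24.7,13.5,14.2]
B = cube([4, 8.6, 5.4]) → bbox [0,0,0] .. [4,8.6,5.4]
lo = A.lo+B.lo = [-13.1+0, -24.3+0, -23.6+0] = [-13.100,-24.300,-23.600]
hi = A.hi+B.hi = [24.7+4, 13.5+8.6, 14.2+5.4] = [28.700,22.100,19.600]
diag = √(41.8²+46.4²+43.2²) = √5766.44 = 75.937


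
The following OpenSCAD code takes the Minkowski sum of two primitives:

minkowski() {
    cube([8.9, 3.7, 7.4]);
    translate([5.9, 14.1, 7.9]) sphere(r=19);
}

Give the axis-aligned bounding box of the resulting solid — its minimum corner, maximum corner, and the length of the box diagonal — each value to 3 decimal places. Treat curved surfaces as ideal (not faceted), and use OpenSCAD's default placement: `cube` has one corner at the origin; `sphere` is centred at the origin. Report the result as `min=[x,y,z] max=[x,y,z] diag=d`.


min=[-13.100,-4.900,-11.100] max=[33.800,36.800,34.300] diag=77.457

A = translate([5.9, 14.1, 7.9]) sphere(r=19) → bbox [-13.1,-4.9,-11.1] .. [24.9,33.1,26.9]
B = cube([8.9, 3.7, 7.4]) → bbox [0,0,0] .. [8.9,3.7,7.4]
lo = A.lo+B.lo = [-13.1+0, -4.9+0, -11.1+0] = [-13.100,-4.900,-11.100]
hi = A.hi+B.hi = [24.9+8.9, 33.1+3.7, 26.9+7.4] = [33.800,36.800,34.300]
diag = √(46.9²+41.7²+45.4²) = √5999.66 = 77.457


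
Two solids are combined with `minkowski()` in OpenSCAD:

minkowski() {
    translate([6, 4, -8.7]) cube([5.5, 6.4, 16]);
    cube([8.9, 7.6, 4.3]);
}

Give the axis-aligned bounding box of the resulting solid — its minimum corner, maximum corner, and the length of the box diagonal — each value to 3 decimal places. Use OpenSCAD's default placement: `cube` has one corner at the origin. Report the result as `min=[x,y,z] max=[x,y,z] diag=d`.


A = translate([6, 4, -8.7]) cube([5.5, 6.4, 16]) → bbox [6,4,-8.7] .. [11.5,10.4,7.3]
B = cube([8.9, 7.6, 4.3]) → bbox [0,0,0] .. [8.9,7.6,4.3]
lo = A.lo+B.lo = [6+0, 4+0, -8.7+0] = [6.000,4.000,-8.700]
hi = A.hi+B.hi = [11.5+8.9, 10.4+7.6, 7.3+4.3] = [20.400,18.000,11.600]
diag = √(14.4²+14²+20.3²) = √815.45 = 28.556

min=[6.000,4.000,-8.700] max=[20.400,18.000,11.600] diag=28.556


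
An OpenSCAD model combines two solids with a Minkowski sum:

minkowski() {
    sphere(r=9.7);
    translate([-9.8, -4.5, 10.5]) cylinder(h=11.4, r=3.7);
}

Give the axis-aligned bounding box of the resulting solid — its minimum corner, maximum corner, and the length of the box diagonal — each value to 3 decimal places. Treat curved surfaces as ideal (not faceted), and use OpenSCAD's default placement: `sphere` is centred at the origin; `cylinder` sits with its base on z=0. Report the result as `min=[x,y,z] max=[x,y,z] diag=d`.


min=[-23.200,-17.900,0.800] max=[3.600,8.900,31.600] diag=48.838

A = translate([-9.8, -4.5, 10.5]) cylinder(h=11.4, r=3.7) → bbox [-13.5,-8.2,10.5] .. [-6.1,-0.8,21.9]
B = sphere(r=9.7) → bbox [-9.7,-9.7,-9.7] .. [9.7,9.7,9.7]
lo = A.lo+B.lo = [-13.5-9.7, -8.2-9.7, 10.5-9.7] = [-23.200,-17.900,0.800]
hi = A.hi+B.hi = [-6.1+9.7, -0.8+9.7, 21.9+9.7] = [3.600,8.900,31.600]
diag = √(26.8²+26.8²+30.8²) = √2385.12 = 48.838


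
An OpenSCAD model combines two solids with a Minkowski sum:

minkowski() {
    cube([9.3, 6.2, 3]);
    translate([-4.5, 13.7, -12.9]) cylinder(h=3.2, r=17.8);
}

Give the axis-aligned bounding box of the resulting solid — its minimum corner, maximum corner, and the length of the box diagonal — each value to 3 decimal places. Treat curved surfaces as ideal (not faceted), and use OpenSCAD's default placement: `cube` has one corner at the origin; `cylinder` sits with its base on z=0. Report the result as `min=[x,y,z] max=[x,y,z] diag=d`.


A = translate([-4.5, 13.7, -12.9]) cylinder(h=3.2, r=17.8) → bbox [-22.3,-4.1,-12.9] .. [13.3,31.5,-9.7]
B = cube([9.3, 6.2, 3]) → bbox [0,0,0] .. [9.3,6.2,3]
lo = A.lo+B.lo = [-22.3+0, -4.1+0, -12.9+0] = [-22.300,-4.100,-12.900]
hi = A.hi+B.hi = [13.3+9.3, 31.5+6.2, -9.7+3] = [22.600,37.700,-6.700]
diag = √(44.9²+41.8²+6.2²) = √3801.69 = 61.658

min=[-22.300,-4.100,-12.900] max=[22.600,37.700,-6.700] diag=61.658


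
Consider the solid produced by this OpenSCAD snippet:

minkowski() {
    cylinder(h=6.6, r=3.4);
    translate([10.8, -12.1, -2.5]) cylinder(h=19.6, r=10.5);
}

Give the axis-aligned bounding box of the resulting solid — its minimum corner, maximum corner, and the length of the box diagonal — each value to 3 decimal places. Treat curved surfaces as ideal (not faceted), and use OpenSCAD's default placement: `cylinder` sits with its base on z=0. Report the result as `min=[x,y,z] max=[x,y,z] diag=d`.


min=[-3.100,-26.000,-2.500] max=[24.700,1.800,23.700] diag=47.245

A = translate([10.8, -12.1, -2.5]) cylinder(h=19.6, r=10.5) → bbox [0.3,-22.6,-2.5] .. [21.3,-1.6,17.1]
B = cylinder(h=6.6, r=3.4) → bbox [-3.4,-3.4,0] .. [3.4,3.4,6.6]
lo = A.lo+B.lo = [0.3-3.4, -22.6-3.4, -2.5+0] = [-3.100,-26.000,-2.500]
hi = A.hi+B.hi = [21.3+3.4, -1.6+3.4, 17.1+6.6] = [24.700,1.800,23.700]
diag = √(27.8²+27.8²+26.2²) = √2232.12 = 47.245


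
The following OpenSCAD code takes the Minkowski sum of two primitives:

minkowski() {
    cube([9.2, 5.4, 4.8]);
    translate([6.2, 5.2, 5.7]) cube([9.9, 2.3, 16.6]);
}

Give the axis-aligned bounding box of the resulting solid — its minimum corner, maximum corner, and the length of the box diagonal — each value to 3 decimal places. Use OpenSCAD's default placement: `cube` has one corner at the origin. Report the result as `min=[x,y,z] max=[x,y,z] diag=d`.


min=[6.200,5.200,5.700] max=[25.300,12.900,27.100] diag=29.699

A = translate([6.2, 5.2, 5.7]) cube([9.9, 2.3, 16.6]) → bbox [6.2,5.2,5.7] .. [16.1,7.5,22.3]
B = cube([9.2, 5.4, 4.8]) → bbox [0,0,0] .. [9.2,5.4,4.8]
lo = A.lo+B.lo = [6.2+0, 5.2+0, 5.7+0] = [6.200,5.200,5.700]
hi = A.hi+B.hi = [16.1+9.2, 7.5+5.4, 22.3+4.8] = [25.300,12.900,27.100]
diag = √(19.1²+7.7²+21.4²) = √882.06 = 29.699


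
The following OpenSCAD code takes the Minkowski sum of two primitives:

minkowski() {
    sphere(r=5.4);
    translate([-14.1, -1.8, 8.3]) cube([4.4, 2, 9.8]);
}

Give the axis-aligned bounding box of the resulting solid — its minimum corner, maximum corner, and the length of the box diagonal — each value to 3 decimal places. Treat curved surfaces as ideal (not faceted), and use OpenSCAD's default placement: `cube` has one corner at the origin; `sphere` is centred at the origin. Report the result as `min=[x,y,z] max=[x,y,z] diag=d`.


min=[-19.500,-7.200,2.900] max=[-4.300,5.600,23.500] diag=28.622

A = translate([-14.1, -1.8, 8.3]) cube([4.4, 2, 9.8]) → bbox [-14.1,-1.8,8.3] .. [-9.7,0.2,18.1]
B = sphere(r=5.4) → bbox [-5.4,-5.4,-5.4] .. [5.4,5.4,5.4]
lo = A.lo+B.lo = [-14.1-5.4, -1.8-5.4, 8.3-5.4] = [-19.500,-7.200,2.900]
hi = A.hi+B.hi = [-9.7+5.4, 0.2+5.4, 18.1+5.4] = [-4.300,5.600,23.500]
diag = √(15.2²+12.8²+20.6²) = √819.24 = 28.622


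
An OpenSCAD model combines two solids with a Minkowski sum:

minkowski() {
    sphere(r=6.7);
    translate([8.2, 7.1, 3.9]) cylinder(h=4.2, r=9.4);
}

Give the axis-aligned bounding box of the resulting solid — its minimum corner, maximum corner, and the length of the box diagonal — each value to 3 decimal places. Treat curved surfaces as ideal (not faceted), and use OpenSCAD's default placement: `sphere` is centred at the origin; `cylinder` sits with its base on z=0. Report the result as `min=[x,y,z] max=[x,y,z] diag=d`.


min=[-7.900,-9.000,-2.800] max=[24.300,23.200,14.800] diag=48.820

A = translate([8.2, 7.1, 3.9]) cylinder(h=4.2, r=9.4) → bbox [-1.2,-2.3,3.9] .. [17.6,16.5,8.1]
B = sphere(r=6.7) → bbox [-6.7,-6.7,-6.7] .. [6.7,6.7,6.7]
lo = A.lo+B.lo = [-1.2-6.7, -2.3-6.7, 3.9-6.7] = [-7.900,-9.000,-2.800]
hi = A.hi+B.hi = [17.6+6.7, 16.5+6.7, 8.1+6.7] = [24.300,23.200,14.800]
diag = √(32.2²+32.2²+17.6²) = √2383.44 = 48.820


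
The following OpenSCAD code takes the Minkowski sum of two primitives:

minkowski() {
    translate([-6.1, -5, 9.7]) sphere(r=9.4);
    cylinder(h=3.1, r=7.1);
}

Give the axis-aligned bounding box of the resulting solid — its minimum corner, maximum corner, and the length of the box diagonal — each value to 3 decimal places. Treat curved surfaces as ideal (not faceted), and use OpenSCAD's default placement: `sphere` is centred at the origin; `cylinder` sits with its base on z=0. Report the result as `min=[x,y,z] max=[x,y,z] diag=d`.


A = translate([-6.1, -5, 9.7]) sphere(r=9.4) → bbox [-15.5,-14.4,0.3] .. [3.3,4.4,19.1]
B = cylinder(h=3.1, r=7.1) → bbox [-7.1,-7.1,0] .. [7.1,7.1,3.1]
lo = A.lo+B.lo = [-15.5-7.1, -14.4-7.1, 0.3+0] = [-22.600,-21.500,0.300]
hi = A.hi+B.hi = [3.3+7.1, 4.4+7.1, 19.1+3.1] = [10.400,11.500,22.200]
diag = √(33²+33²+21.9²) = √2657.61 = 51.552

min=[-22.600,-21.500,0.300] max=[10.400,11.500,22.200] diag=51.552


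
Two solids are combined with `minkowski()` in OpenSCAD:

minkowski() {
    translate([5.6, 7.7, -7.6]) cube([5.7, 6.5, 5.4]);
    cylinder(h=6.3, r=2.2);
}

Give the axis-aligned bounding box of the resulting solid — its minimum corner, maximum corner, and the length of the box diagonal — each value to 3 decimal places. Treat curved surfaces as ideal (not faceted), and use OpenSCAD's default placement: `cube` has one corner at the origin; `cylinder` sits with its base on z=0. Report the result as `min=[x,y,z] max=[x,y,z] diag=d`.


min=[3.400,5.500,-7.600] max=[13.500,16.400,4.100] diag=18.913

A = translate([5.6, 7.7, -7.6]) cube([5.7, 6.5, 5.4]) → bbox [5.6,7.7,-7.6] .. [11.3,14.2,-2.2]
B = cylinder(h=6.3, r=2.2) → bbox [-2.2,-2.2,0] .. [2.2,2.2,6.3]
lo = A.lo+B.lo = [5.6-2.2, 7.7-2.2, -7.6+0] = [3.400,5.500,-7.600]
hi = A.hi+B.hi = [11.3+2.2, 14.2+2.2, -2.2+6.3] = [13.500,16.400,4.100]
diag = √(10.1²+10.9²+11.7²) = √357.71 = 18.913


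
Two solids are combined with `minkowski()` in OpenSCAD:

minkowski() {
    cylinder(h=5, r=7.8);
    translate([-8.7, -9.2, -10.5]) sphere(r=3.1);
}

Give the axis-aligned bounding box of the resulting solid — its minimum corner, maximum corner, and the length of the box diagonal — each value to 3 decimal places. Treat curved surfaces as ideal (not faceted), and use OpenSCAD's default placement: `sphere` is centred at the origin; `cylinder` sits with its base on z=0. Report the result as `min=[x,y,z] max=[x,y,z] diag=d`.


A = translate([-8.7, -9.2, -10.5]) sphere(r=3.1) → bbox [-11.8,-12.3,-13.6] .. [-5.6,-6.1,-7.4]
B = cylinder(h=5, r=7.8) → bbox [-7.8,-7.8,0] .. [7.8,7.8,5]
lo = A.lo+B.lo = [-11.8-7.8, -12.3-7.8, -13.6+0] = [-19.600,-20.100,-13.600]
hi = A.hi+B.hi = [-5.6+7.8, -6.1+7.8, -7.4+5] = [2.200,1.700,-2.400]
diag = √(21.8²+21.8²+11.2²) = √1075.92 = 32.801

min=[-19.600,-20.100,-13.600] max=[2.200,1.700,-2.400] diag=32.801


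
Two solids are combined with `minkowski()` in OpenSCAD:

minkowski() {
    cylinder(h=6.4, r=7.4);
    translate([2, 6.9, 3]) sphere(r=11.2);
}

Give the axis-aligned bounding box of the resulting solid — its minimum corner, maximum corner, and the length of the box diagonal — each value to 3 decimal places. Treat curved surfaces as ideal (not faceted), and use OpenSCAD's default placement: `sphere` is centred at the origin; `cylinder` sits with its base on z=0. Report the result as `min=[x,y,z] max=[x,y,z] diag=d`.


min=[-16.600,-11.700,-8.200] max=[20.600,25.500,20.600] diag=59.976

A = translate([2, 6.9, 3]) sphere(r=11.2) → bbox [-9.2,-4.3,-8.2] .. [13.2,18.1,14.2]
B = cylinder(h=6.4, r=7.4) → bbox [-7.4,-7.4,0] .. [7.4,7.4,6.4]
lo = A.lo+B.lo = [-9.2-7.4, -4.3-7.4, -8.2+0] = [-16.600,-11.700,-8.200]
hi = A.hi+B.hi = [13.2+7.4, 18.1+7.4, 14.2+6.4] = [20.600,25.500,20.600]
diag = √(37.2²+37.2²+28.8²) = √3597.12 = 59.976


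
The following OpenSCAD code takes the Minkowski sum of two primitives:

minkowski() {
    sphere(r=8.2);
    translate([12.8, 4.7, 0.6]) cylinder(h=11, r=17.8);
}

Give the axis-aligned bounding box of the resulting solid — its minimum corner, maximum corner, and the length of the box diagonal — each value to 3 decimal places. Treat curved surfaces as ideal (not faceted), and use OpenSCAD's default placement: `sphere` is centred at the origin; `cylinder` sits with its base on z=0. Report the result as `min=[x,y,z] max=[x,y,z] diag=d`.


A = translate([12.8, 4.7, 0.6]) cylinder(h=11, r=17.8) → bbox [-5,-13.1,0.6] .. [30.6,22.5,11.6]
B = sphere(r=8.2) → bbox [-8.2,-8.2,-8.2] .. [8.2,8.2,8.2]
lo = A.lo+B.lo = [-5-8.2, -13.1-8.2, 0.6-8.2] = [-13.200,-21.300,-7.600]
hi = A.hi+B.hi = [30.6+8.2, 22.5+8.2, 11.6+8.2] = [38.800,30.700,19.800]
diag = √(52²+52²+27.4²) = √6158.76 = 78.478

min=[-13.200,-21.300,-7.600] max=[38.800,30.700,19.800] diag=78.478


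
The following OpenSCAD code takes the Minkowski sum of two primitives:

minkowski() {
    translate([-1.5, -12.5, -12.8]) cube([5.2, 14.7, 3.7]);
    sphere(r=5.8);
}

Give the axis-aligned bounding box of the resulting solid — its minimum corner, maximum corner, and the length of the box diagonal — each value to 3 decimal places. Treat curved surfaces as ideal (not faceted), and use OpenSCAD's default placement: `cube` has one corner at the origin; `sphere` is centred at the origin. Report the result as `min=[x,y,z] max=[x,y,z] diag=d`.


A = translate([-1.5, -12.5, -12.8]) cube([5.2, 14.7, 3.7]) → bbox [-1.5,-12.5,-12.8] .. [3.7,2.2,-9.1]
B = sphere(r=5.8) → bbox [-5.8,-5.8,-5.8] .. [5.8,5.8,5.8]
lo = A.lo+B.lo = [-1.5-5.8, -12.5-5.8, -12.8-5.8] = [-7.300,-18.300,-18.600]
hi = A.hi+B.hi = [3.7+5.8, 2.2+5.8, -9.1+5.8] = [9.500,8.000,-3.300]
diag = √(16.8²+26.3²+15.3²) = √1208.02 = 34.757

min=[-7.300,-18.300,-18.600] max=[9.500,8.000,-3.300] diag=34.757


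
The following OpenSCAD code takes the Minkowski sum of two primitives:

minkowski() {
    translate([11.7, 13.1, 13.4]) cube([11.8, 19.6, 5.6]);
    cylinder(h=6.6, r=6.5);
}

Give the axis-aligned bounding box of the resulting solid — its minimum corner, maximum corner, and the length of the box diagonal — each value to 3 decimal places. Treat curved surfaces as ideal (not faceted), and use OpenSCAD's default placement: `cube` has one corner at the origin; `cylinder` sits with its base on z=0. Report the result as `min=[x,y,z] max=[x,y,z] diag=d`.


min=[5.200,6.600,13.400] max=[30.000,39.200,25.600] diag=42.739

A = translate([11.7, 13.1, 13.4]) cube([11.8, 19.6, 5.6]) → bbox [11.7,13.1,13.4] .. [23.5,32.7,19]
B = cylinder(h=6.6, r=6.5) → bbox [-6.5,-6.5,0] .. [6.5,6.5,6.6]
lo = A.lo+B.lo = [11.7-6.5, 13.1-6.5, 13.4+0] = [5.200,6.600,13.400]
hi = A.hi+B.hi = [23.5+6.5, 32.7+6.5, 19+6.6] = [30.000,39.200,25.600]
diag = √(24.8²+32.6²+12.2²) = √1826.64 = 42.739


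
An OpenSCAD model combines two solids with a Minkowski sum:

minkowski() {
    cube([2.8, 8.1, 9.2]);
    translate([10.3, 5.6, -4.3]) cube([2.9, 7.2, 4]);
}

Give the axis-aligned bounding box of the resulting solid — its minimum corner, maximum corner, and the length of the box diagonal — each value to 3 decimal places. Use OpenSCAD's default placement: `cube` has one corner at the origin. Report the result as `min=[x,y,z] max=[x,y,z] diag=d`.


A = translate([10.3, 5.6, -4.3]) cube([2.9, 7.2, 4]) → bbox [10.3,5.6,-4.3] .. [13.2,12.8,-0.3]
B = cube([2.8, 8.1, 9.2]) → bbox [0,0,0] .. [2.8,8.1,9.2]
lo = A.lo+B.lo = [10.3+0, 5.6+0, -4.3+0] = [10.300,5.600,-4.300]
hi = A.hi+B.hi = [13.2+2.8, 12.8+8.1, -0.3+9.2] = [16.000,20.900,8.900]
diag = √(5.7²+15.3²+13.2²) = √440.82 = 20.996

min=[10.300,5.600,-4.300] max=[16.000,20.900,8.900] diag=20.996


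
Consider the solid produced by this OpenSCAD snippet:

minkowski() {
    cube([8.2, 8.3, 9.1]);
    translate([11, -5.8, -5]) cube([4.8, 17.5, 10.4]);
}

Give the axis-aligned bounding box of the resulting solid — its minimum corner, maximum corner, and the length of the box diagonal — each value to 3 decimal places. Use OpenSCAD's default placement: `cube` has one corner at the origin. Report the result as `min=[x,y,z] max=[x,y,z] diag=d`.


min=[11.000,-5.800,-5.000] max=[24.000,20.000,14.500] diag=34.855

A = translate([11, -5.8, -5]) cube([4.8, 17.5, 10.4]) → bbox [11,-5.8,-5] .. [15.8,11.7,5.4]
B = cube([8.2, 8.3, 9.1]) → bbox [0,0,0] .. [8.2,8.3,9.1]
lo = A.lo+B.lo = [11+0, -5.8+0, -5+0] = [11.000,-5.800,-5.000]
hi = A.hi+B.hi = [15.8+8.2, 11.7+8.3, 5.4+9.1] = [24.000,20.000,14.500]
diag = √(13²+25.8²+19.5²) = √1214.89 = 34.855


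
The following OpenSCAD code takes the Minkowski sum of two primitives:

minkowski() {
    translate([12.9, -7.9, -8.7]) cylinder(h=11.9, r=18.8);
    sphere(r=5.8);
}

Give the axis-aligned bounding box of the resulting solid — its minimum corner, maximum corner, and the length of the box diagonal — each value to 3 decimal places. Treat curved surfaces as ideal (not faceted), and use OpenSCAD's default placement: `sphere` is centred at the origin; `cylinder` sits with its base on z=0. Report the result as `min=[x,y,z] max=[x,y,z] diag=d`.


A = translate([12.9, -7.9, -8.7]) cylinder(h=11.9, r=18.8) → bbox [-5.9,-26.7,-8.7] .. [31.7,10.9,3.2]
B = sphere(r=5.8) → bbox [-5.8,-5.8,-5.8] .. [5.8,5.8,5.8]
lo = A.lo+B.lo = [-5.9-5.8, -26.7-5.8, -8.7-5.8] = [-11.700,-32.500,-14.500]
hi = A.hi+B.hi = [31.7+5.8, 10.9+5.8, 3.2+5.8] = [37.500,16.700,9.000]
diag = √(49.2²+49.2²+23.5²) = √5393.53 = 73.441

min=[-11.700,-32.500,-14.500] max=[37.500,16.700,9.000] diag=73.441


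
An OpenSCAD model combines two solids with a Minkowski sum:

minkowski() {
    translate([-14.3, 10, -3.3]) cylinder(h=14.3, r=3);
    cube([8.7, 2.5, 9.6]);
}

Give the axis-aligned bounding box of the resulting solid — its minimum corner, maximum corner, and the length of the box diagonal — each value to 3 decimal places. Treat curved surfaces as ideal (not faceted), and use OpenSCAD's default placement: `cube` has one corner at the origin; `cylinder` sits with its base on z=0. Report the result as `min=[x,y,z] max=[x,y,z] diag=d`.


A = translate([-14.3, 10, -3.3]) cylinder(h=14.3, r=3) → bbox [-17.3,7,-3.3] .. [-11.3,13,11]
B = cube([8.7, 2.5, 9.6]) → bbox [0,0,0] .. [8.7,2.5,9.6]
lo = A.lo+B.lo = [-17.3+0, 7+0, -3.3+0] = [-17.300,7.000,-3.300]
hi = A.hi+B.hi = [-11.3+8.7, 13+2.5, 11+9.6] = [-2.600,15.500,20.600]
diag = √(14.7²+8.5²+23.9²) = √859.55 = 29.318

min=[-17.300,7.000,-3.300] max=[-2.600,15.500,20.600] diag=29.318


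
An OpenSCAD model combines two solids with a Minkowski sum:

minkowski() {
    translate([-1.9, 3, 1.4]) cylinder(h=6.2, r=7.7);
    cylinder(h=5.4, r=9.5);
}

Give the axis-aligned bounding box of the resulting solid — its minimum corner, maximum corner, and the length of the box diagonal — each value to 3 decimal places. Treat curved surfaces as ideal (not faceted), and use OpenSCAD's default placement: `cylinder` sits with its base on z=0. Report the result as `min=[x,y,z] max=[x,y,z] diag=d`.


min=[-19.100,-14.200,1.400] max=[15.300,20.200,13.000] diag=50.013

A = translate([-1.9, 3, 1.4]) cylinder(h=6.2, r=7.7) → bbox [-9.6,-4.7,1.4] .. [5.8,10.7,7.6]
B = cylinder(h=5.4, r=9.5) → bbox [-9.5,-9.5,0] .. [9.5,9.5,5.4]
lo = A.lo+B.lo = [-9.6-9.5, -4.7-9.5, 1.4+0] = [-19.100,-14.200,1.400]
hi = A.hi+B.hi = [5.8+9.5, 10.7+9.5, 7.6+5.4] = [15.300,20.200,13.000]
diag = √(34.4²+34.4²+11.6²) = √2501.28 = 50.013


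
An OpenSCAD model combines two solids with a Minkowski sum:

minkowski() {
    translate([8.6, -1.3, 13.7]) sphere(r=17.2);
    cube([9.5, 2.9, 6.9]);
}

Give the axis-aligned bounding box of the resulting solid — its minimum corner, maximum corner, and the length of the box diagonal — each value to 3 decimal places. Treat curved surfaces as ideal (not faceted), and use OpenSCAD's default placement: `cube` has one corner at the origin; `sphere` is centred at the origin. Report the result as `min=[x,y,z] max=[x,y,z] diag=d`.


min=[-8.600,-18.500,-3.500] max=[35.300,18.800,37.800] diag=70.882

A = translate([8.6, -1.3, 13.7]) sphere(r=17.2) → bbox [-8.6,-18.5,-3.5] .. [25.8,15.9,30.9]
B = cube([9.5, 2.9, 6.9]) → bbox [0,0,0] .. [9.5,2.9,6.9]
lo = A.lo+B.lo = [-8.6+0, -18.5+0, -3.5+0] = [-8.600,-18.500,-3.500]
hi = A.hi+B.hi = [25.8+9.5, 15.9+2.9, 30.9+6.9] = [35.300,18.800,37.800]
diag = √(43.9²+37.3²+41.3²) = √5024.19 = 70.882


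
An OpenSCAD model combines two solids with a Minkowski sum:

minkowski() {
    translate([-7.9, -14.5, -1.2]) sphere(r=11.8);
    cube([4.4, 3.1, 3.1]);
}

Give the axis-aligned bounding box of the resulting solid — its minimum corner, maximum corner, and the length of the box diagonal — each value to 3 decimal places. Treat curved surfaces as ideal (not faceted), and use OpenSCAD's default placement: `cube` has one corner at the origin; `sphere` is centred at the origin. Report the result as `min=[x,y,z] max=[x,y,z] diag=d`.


A = translate([-7.9, -14.5, -1.2]) sphere(r=11.8) → bbox [-19.7,-26.3,-13] .. [3.9,-2.7,10.6]
B = cube([4.4, 3.1, 3.1]) → bbox [0,0,0] .. [4.4,3.1,3.1]
lo = A.lo+B.lo = [-19.7+0, -26.3+0, -13+0] = [-19.700,-26.300,-13.000]
hi = A.hi+B.hi = [3.9+4.4, -2.7+3.1, 10.6+3.1] = [8.300,0.400,13.700]
diag = √(28²+26.7²+26.7²) = √2209.78 = 47.008

min=[-19.700,-26.300,-13.000] max=[8.300,0.400,13.700] diag=47.008


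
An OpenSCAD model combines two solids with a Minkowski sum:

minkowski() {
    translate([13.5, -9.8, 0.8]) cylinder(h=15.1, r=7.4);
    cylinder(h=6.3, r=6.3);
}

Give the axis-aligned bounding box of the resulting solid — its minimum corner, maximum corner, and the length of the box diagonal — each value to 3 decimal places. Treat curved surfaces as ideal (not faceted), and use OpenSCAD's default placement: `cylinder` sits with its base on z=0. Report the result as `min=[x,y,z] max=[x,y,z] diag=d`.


min=[-0.200,-23.500,0.800] max=[27.200,3.900,22.200] diag=44.266

A = translate([13.5, -9.8, 0.8]) cylinder(h=15.1, r=7.4) → bbox [6.1,-17.2,0.8] .. [20.9,-2.4,15.9]
B = cylinder(h=6.3, r=6.3) → bbox [-6.3,-6.3,0] .. [6.3,6.3,6.3]
lo = A.lo+B.lo = [6.1-6.3, -17.2-6.3, 0.8+0] = [-0.200,-23.500,0.800]
hi = A.hi+B.hi = [20.9+6.3, -2.4+6.3, 15.9+6.3] = [27.200,3.900,22.200]
diag = √(27.4²+27.4²+21.4²) = √1959.48 = 44.266


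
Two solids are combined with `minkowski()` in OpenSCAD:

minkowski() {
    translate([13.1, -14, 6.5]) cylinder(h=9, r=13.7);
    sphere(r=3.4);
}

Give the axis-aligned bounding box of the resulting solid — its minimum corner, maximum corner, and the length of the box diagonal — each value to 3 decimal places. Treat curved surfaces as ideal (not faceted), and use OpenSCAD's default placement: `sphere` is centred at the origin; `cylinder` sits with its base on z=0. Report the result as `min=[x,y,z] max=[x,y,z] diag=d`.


min=[-4.000,-31.100,3.100] max=[30.200,3.100,18.900] diag=50.881

A = translate([13.1, -14, 6.5]) cylinder(h=9, r=13.7) → bbox [-0.6,-27.7,6.5] .. [26.8,-0.3,15.5]
B = sphere(r=3.4) → bbox [-3.4,-3.4,-3.4] .. [3.4,3.4,3.4]
lo = A.lo+B.lo = [-0.6-3.4, -27.7-3.4, 6.5-3.4] = [-4.000,-31.100,3.100]
hi = A.hi+B.hi = [26.8+3.4, -0.3+3.4, 15.5+3.4] = [30.200,3.100,18.900]
diag = √(34.2²+34.2²+15.8²) = √2588.92 = 50.881


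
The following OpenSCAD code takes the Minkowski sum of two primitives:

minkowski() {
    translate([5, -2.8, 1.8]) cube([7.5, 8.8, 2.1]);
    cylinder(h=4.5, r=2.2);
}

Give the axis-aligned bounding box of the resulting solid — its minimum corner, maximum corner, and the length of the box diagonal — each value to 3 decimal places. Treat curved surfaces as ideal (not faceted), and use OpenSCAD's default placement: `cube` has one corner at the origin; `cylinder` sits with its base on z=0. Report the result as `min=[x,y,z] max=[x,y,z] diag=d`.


A = translate([5, -2.8, 1.8]) cube([7.5, 8.8, 2.1]) → bbox [5,-2.8,1.8] .. [12.5,6,3.9]
B = cylinder(h=4.5, r=2.2) → bbox [-2.2,-2.2,0] .. [2.2,2.2,4.5]
lo = A.lo+B.lo = [5-2.2, -2.8-2.2, 1.8+0] = [2.800,-5.000,1.800]
hi = A.hi+B.hi = [12.5+2.2, 6+2.2, 3.9+4.5] = [14.700,8.200,8.400]
diag = √(11.9²+13.2²+6.6²) = √359.41 = 18.958

min=[2.800,-5.000,1.800] max=[14.700,8.200,8.400] diag=18.958


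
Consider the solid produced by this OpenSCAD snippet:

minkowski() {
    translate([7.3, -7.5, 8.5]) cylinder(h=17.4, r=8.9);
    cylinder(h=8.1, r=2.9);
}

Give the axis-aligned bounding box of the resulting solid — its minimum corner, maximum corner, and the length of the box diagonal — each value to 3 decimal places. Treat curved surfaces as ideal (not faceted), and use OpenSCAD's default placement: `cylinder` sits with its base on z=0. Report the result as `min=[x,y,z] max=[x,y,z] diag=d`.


A = translate([7.3, -7.5, 8.5]) cylinder(h=17.4, r=8.9) → bbox [-1.6,-16.4,8.5] .. [16.2,1.4,25.9]
B = cylinder(h=8.1, r=2.9) → bbox [-2.9,-2.9,0] .. [2.9,2.9,8.1]
lo = A.lo+B.lo = [-1.6-2.9, -16.4-2.9, 8.5+0] = [-4.500,-19.300,8.500]
hi = A.hi+B.hi = [16.2+2.9, 1.4+2.9, 25.9+8.1] = [19.100,4.300,34.000]
diag = √(23.6²+23.6²+25.5²) = √1764.17 = 42.002

min=[-4.500,-19.300,8.500] max=[19.100,4.300,34.000] diag=42.002


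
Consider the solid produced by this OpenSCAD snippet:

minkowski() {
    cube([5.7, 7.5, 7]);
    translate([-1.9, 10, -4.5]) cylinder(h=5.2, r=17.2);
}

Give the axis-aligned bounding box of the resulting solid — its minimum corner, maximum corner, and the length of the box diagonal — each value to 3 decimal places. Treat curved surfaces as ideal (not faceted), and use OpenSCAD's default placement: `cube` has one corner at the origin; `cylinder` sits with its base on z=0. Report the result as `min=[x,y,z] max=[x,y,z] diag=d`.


A = translate([-1.9, 10, -4.5]) cylinder(h=5.2, r=17.2) → bbox [-19.1,-7.2,-4.5] .. [15.3,27.2,0.7]
B = cube([5.7, 7.5, 7]) → bbox [0,0,0] .. [5.7,7.5,7]
lo = A.lo+B.lo = [-19.1+0, -7.2+0, -4.5+0] = [-19.100,-7.200,-4.500]
hi = A.hi+B.hi = [15.3+5.7, 27.2+7.5, 0.7+7] = [21.000,34.700,7.700]
diag = √(40.1²+41.9²+12.2²) = √3512.46 = 59.266

min=[-19.100,-7.200,-4.500] max=[21.000,34.700,7.700] diag=59.266


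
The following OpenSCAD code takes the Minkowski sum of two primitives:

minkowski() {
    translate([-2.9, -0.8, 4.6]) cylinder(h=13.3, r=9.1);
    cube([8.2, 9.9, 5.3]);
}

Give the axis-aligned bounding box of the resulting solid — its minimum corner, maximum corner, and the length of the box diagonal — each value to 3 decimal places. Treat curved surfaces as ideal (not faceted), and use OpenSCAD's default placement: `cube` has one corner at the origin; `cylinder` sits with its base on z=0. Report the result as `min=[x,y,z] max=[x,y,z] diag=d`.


min=[-12.000,-9.900,4.600] max=[14.400,18.200,23.200] diag=42.808

A = translate([-2.9, -0.8, 4.6]) cylinder(h=13.3, r=9.1) → bbox [-12,-9.9,4.6] .. [6.2,8.3,17.9]
B = cube([8.2, 9.9, 5.3]) → bbox [0,0,0] .. [8.2,9.9,5.3]
lo = A.lo+B.lo = [-12+0, -9.9+0, 4.6+0] = [-12.000,-9.900,4.600]
hi = A.hi+B.hi = [6.2+8.2, 8.3+9.9, 17.9+5.3] = [14.400,18.200,23.200]
diag = √(26.4²+28.1²+18.6²) = √1832.53 = 42.808


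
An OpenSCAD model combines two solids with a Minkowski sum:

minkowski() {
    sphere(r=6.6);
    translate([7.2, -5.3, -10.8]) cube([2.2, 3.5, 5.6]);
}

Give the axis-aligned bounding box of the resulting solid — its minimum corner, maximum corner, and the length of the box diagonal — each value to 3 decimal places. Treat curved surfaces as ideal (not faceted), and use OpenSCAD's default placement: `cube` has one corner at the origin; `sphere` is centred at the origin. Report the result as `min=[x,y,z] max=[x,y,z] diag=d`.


min=[0.600,-11.900,-17.400] max=[16.000,4.800,1.400] diag=29.487

A = translate([7.2, -5.3, -10.8]) cube([2.2, 3.5, 5.6]) → bbox [7.2,-5.3,-10.8] .. [9.4,-1.8,-5.2]
B = sphere(r=6.6) → bbox [-6.6,-6.6,-6.6] .. [6.6,6.6,6.6]
lo = A.lo+B.lo = [7.2-6.6, -5.3-6.6, -10.8-6.6] = [0.600,-11.900,-17.400]
hi = A.hi+B.hi = [9.4+6.6, -1.8+6.6, -5.2+6.6] = [16.000,4.800,1.400]
diag = √(15.4²+16.7²+18.8²) = √869.49 = 29.487


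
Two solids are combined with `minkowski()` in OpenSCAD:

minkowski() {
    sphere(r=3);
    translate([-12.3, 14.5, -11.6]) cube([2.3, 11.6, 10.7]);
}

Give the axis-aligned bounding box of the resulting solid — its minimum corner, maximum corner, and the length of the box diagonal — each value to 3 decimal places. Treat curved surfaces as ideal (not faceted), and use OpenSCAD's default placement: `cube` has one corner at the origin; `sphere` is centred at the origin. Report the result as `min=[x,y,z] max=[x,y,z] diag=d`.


A = translate([-12.3, 14.5, -11.6]) cube([2.3, 11.6, 10.7]) → bbox [-12.3,14.5,-11.6] .. [-10,26.1,-0.9]
B = sphere(r=3) → bbox [-3,-3,-3] .. [3,3,3]
lo = A.lo+B.lo = [-12.3-3, 14.5-3, -11.6-3] = [-15.300,11.500,-14.600]
hi = A.hi+B.hi = [-10+3, 26.1+3, -0.9+3] = [-7.000,29.100,2.100]
diag = √(8.3²+17.6²+16.7²) = √657.54 = 25.643

min=[-15.300,11.500,-14.600] max=[-7.000,29.100,2.100] diag=25.643


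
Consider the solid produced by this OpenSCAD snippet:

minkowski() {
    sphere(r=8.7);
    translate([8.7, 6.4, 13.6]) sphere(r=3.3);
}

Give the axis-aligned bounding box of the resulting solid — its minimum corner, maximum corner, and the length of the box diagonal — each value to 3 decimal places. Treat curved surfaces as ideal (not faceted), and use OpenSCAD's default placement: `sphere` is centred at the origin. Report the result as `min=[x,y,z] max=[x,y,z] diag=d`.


A = translate([8.7, 6.4, 13.6]) sphere(r=3.3) → bbox [5.4,3.1,10.3] .. [12,9.7,16.9]
B = sphere(r=8.7) → bbox [-8.7,-8.7,-8.7] .. [8.7,8.7,8.7]
lo = A.lo+B.lo = [5.4-8.7, 3.1-8.7, 10.3-8.7] = [-3.300,-5.600,1.600]
hi = A.hi+B.hi = [12+8.7, 9.7+8.7, 16.9+8.7] = [20.700,18.400,25.600]
diag = √(24²+24²+24²) = √1728 = 41.569

min=[-3.300,-5.600,1.600] max=[20.700,18.400,25.600] diag=41.569


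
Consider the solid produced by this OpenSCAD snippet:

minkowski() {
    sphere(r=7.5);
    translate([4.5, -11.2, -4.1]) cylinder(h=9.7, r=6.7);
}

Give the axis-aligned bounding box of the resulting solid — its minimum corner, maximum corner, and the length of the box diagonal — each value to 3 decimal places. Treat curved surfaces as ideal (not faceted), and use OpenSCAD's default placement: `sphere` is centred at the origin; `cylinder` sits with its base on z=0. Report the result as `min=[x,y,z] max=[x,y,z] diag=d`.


A = translate([4.5, -11.2, -4.1]) cylinder(h=9.7, r=6.7) → bbox [-2.2,-17.9,-4.1] .. [11.2,-4.5,5.6]
B = sphere(r=7.5) → bbox [-7.5,-7.5,-7.5] .. [7.5,7.5,7.5]
lo = A.lo+B.lo = [-2.2-7.5, -17.9-7.5, -4.1-7.5] = [-9.700,-25.400,-11.600]
hi = A.hi+B.hi = [11.2+7.5, -4.5+7.5, 5.6+7.5] = [18.700,3.000,13.100]
diag = √(28.4²+28.4²+24.7²) = √2223.21 = 47.151

min=[-9.700,-25.400,-11.600] max=[18.700,3.000,13.100] diag=47.151


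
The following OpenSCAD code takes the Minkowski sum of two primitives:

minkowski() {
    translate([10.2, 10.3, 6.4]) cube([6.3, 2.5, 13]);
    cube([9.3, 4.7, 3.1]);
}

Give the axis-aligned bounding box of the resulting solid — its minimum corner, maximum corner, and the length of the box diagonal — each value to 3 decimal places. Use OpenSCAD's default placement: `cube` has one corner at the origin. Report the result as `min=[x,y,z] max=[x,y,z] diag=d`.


A = translate([10.2, 10.3, 6.4]) cube([6.3, 2.5, 13]) → bbox [10.2,10.3,6.4] .. [16.5,12.8,19.4]
B = cube([9.3, 4.7, 3.1]) → bbox [0,0,0] .. [9.3,4.7,3.1]
lo = A.lo+B.lo = [10.2+0, 10.3+0, 6.4+0] = [10.200,10.300,6.400]
hi = A.hi+B.hi = [16.5+9.3, 12.8+4.7, 19.4+3.1] = [25.800,17.500,22.500]
diag = √(15.6²+7.2²+16.1²) = √554.41 = 23.546

min=[10.200,10.300,6.400] max=[25.800,17.500,22.500] diag=23.546


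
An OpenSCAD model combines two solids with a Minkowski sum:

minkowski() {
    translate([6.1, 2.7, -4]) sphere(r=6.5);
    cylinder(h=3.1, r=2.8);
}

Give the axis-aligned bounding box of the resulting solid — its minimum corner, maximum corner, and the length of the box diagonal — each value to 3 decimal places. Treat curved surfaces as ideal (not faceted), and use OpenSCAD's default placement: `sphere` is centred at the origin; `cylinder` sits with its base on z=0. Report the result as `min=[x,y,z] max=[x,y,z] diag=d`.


A = translate([6.1, 2.7, -4]) sphere(r=6.5) → bbox [-0.4,-3.8,-10.5] .. [12.6,9.2,2.5]
B = cylinder(h=3.1, r=2.8) → bbox [-2.8,-2.8,0] .. [2.8,2.8,3.1]
lo = A.lo+B.lo = [-0.4-2.8, -3.8-2.8, -10.5+0] = [-3.200,-6.600,-10.500]
hi = A.hi+B.hi = [12.6+2.8, 9.2+2.8, 2.5+3.1] = [15.400,12.000,5.600]
diag = √(18.6²+18.6²+16.1²) = √951.13 = 30.840

min=[-3.200,-6.600,-10.500] max=[15.400,12.000,5.600] diag=30.840


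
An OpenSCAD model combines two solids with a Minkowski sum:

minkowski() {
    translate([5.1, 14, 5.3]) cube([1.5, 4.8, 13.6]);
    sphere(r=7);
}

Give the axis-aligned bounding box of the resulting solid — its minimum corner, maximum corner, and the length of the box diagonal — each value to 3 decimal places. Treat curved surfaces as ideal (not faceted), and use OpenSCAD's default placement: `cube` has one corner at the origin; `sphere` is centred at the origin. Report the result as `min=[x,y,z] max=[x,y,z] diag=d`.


A = translate([5.1, 14, 5.3]) cube([1.5, 4.8, 13.6]) → bbox [5.1,14,5.3] .. [6.6,18.8,18.9]
B = sphere(r=7) → bbox [-7,-7,-7] .. [7,7,7]
lo = A.lo+B.lo = [5.1-7, 14-7, 5.3-7] = [-1.900,7.000,-1.700]
hi = A.hi+B.hi = [6.6+7, 18.8+7, 18.9+7] = [13.600,25.800,25.900]
diag = √(15.5²+18.8²+27.6²) = √1355.45 = 36.816

min=[-1.900,7.000,-1.700] max=[13.600,25.800,25.900] diag=36.816


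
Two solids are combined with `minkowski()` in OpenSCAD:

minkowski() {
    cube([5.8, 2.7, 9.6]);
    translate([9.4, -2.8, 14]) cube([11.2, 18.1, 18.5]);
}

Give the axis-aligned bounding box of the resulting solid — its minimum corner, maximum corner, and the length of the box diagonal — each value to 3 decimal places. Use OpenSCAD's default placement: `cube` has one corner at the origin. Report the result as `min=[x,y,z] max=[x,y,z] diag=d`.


A = translate([9.4, -2.8, 14]) cube([11.2, 18.1, 18.5]) → bbox [9.4,-2.8,14] .. [20.6,15.3,32.5]
B = cube([5.8, 2.7, 9.6]) → bbox [0,0,0] .. [5.8,2.7,9.6]
lo = A.lo+B.lo = [9.4+0, -2.8+0, 14+0] = [9.400,-2.800,14.000]
hi = A.hi+B.hi = [20.6+5.8, 15.3+2.7, 32.5+9.6] = [26.400,18.000,42.100]
diag = √(17²+20.8²+28.1²) = √1511.25 = 38.875

min=[9.400,-2.800,14.000] max=[26.400,18.000,42.100] diag=38.875


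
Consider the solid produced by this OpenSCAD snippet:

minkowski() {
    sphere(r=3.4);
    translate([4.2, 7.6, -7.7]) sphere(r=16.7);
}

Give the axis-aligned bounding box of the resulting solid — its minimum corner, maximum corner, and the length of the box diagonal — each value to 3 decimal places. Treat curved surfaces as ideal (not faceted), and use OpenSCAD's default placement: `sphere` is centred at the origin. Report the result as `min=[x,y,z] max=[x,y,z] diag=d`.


min=[-15.900,-12.500,-27.800] max=[24.300,27.700,12.400] diag=69.628

A = translate([4.2, 7.6, -7.7]) sphere(r=16.7) → bbox [-12.5,-9.1,-24.4] .. [20.9,24.3,9]
B = sphere(r=3.4) → bbox [-3.4,-3.4,-3.4] .. [3.4,3.4,3.4]
lo = A.lo+B.lo = [-12.5-3.4, -9.1-3.4, -24.4-3.4] = [-15.900,-12.500,-27.800]
hi = A.hi+B.hi = [20.9+3.4, 24.3+3.4, 9+3.4] = [24.300,27.700,12.400]
diag = √(40.2²+40.2²+40.2²) = √4848.12 = 69.628


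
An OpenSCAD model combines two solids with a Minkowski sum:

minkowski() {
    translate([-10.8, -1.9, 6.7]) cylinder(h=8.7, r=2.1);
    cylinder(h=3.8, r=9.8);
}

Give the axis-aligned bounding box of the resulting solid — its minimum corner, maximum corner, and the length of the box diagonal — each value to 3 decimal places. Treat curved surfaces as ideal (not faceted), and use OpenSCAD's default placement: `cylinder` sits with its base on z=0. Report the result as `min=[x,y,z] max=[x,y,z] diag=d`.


min=[-22.700,-13.800,6.700] max=[1.100,10.000,19.200] diag=35.904

A = translate([-10.8, -1.9, 6.7]) cylinder(h=8.7, r=2.1) → bbox [-12.9,-4,6.7] .. [-8.7,0.2,15.4]
B = cylinder(h=3.8, r=9.8) → bbox [-9.8,-9.8,0] .. [9.8,9.8,3.8]
lo = A.lo+B.lo = [-12.9-9.8, -4-9.8, 6.7+0] = [-22.700,-13.800,6.700]
hi = A.hi+B.hi = [-8.7+9.8, 0.2+9.8, 15.4+3.8] = [1.100,10.000,19.200]
diag = √(23.8²+23.8²+12.5²) = √1289.13 = 35.904


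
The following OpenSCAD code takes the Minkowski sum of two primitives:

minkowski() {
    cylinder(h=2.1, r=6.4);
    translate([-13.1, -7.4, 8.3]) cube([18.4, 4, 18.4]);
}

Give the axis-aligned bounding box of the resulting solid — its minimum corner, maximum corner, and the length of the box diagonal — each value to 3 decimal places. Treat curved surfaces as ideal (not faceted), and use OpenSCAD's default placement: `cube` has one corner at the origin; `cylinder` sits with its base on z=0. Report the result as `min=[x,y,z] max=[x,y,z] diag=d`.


min=[-19.500,-13.800,8.300] max=[11.700,3.000,28.800] diag=40.938

A = translate([-13.1, -7.4, 8.3]) cube([18.4, 4, 18.4]) → bbox [-13.1,-7.4,8.3] .. [5.3,-3.4,26.7]
B = cylinder(h=2.1, r=6.4) → bbox [-6.4,-6.4,0] .. [6.4,6.4,2.1]
lo = A.lo+B.lo = [-13.1-6.4, -7.4-6.4, 8.3+0] = [-19.500,-13.800,8.300]
hi = A.hi+B.hi = [5.3+6.4, -3.4+6.4, 26.7+2.1] = [11.700,3.000,28.800]
diag = √(31.2²+16.8²+20.5²) = √1675.93 = 40.938
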